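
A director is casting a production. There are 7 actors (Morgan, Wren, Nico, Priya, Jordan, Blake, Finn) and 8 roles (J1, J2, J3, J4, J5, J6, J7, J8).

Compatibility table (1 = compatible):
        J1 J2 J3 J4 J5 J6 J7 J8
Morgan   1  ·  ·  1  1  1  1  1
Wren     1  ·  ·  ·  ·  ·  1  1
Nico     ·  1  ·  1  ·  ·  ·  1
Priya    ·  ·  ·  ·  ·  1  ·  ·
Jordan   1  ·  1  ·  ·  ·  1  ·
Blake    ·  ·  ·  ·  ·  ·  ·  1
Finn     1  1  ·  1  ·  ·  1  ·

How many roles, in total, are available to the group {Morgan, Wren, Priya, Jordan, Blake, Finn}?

8

The union of neighbours of {Morgan, Wren, Priya, Jordan, Blake, Finn} is {J1, J2, J3, J4, J5, J6, J7, J8}, which has 8 elements.
Since |N(S)| = 8 ≥ |S| = 6, Hall's condition holds for this subset.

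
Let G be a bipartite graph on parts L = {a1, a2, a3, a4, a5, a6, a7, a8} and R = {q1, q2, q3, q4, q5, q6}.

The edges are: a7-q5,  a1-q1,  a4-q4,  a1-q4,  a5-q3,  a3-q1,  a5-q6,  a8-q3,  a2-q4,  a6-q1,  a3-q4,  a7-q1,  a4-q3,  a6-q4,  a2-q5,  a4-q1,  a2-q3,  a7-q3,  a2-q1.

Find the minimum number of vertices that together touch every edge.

5

{a5, q1, q3, q4, q5} is a vertex cover of size 5: every edge has an endpoint in this set.
No smaller cover exists because a1–q1, a2–q5, a3–q4, a4–q3, a5–q6 is a matching of size 5, and a cover must include an endpoint of each of these disjoint edges (König's theorem).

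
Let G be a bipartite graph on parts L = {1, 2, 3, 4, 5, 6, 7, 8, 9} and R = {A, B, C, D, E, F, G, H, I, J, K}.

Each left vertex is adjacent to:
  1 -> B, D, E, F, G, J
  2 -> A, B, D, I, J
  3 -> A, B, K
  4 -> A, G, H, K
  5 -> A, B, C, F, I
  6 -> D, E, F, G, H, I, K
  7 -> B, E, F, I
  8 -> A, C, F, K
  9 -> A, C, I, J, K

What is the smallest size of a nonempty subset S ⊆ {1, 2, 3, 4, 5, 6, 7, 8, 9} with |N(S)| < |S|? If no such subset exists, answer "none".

none

A matching saturating every left vertex exists, for instance 1→F, 2→A, 3→K, 4→H, 5→B, 6→G, 7→E, 8→C, 9→J.
By Hall's marriage theorem, this means |N(S)| ≥ |S| for every subset S, so no violating subset exists.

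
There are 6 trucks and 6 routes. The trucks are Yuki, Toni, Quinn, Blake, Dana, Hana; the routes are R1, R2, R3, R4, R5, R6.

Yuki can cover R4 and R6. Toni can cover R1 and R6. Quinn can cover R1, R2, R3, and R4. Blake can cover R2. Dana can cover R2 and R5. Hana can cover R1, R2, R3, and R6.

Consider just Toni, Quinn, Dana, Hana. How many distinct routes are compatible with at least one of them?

6

The union of neighbours of {Toni, Quinn, Dana, Hana} is {R1, R2, R3, R4, R5, R6}, which has 6 elements.
Since |N(S)| = 6 ≥ |S| = 4, Hall's condition holds for this subset.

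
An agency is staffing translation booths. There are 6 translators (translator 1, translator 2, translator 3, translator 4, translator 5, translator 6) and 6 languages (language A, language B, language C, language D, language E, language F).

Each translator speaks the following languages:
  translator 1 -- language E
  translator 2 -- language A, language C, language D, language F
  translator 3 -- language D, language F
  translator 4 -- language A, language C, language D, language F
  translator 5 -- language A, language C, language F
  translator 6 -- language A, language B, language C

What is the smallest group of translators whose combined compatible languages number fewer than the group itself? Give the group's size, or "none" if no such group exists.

A matching saturating every translator exists, for instance translator 1→language E, translator 2→language C, translator 3→language D, translator 4→language A, translator 5→language F, translator 6→language B.
By Hall's marriage theorem, this means |N(S)| ≥ |S| for every subset S, so no violating subset exists.

none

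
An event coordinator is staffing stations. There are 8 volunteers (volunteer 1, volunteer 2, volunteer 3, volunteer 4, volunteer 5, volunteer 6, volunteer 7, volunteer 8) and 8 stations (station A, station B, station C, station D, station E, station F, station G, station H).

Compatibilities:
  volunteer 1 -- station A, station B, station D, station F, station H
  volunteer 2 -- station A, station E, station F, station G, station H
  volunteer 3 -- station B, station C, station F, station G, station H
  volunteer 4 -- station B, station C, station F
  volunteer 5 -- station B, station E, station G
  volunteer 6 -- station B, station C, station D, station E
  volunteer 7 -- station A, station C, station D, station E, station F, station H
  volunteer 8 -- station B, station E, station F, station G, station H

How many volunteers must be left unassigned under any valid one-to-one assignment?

0

For example, pair volunteer 1–station D, volunteer 2–station A, volunteer 3–station H, volunteer 4–station B, volunteer 5–station G, volunteer 6–station E, volunteer 7–station C, volunteer 8–station F.
All 8 volunteers are matched, so no larger matching exists.
That matches 8 of the 8, leaving 0 unmatched; no matching can do better.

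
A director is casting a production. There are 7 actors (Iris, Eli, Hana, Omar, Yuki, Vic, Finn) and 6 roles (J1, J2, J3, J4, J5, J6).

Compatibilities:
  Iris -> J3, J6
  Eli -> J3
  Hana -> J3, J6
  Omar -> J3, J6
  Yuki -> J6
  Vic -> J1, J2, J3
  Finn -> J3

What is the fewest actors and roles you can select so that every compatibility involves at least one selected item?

3

The 3 edges Iris–J6, Eli–J3, Vic–J1 form a matching, so any vertex cover needs at least 3 vertices (one per matched edge).
Conversely {Vic, J3, J6} meets every edge and has exactly 3 vertices, so 3 is optimal.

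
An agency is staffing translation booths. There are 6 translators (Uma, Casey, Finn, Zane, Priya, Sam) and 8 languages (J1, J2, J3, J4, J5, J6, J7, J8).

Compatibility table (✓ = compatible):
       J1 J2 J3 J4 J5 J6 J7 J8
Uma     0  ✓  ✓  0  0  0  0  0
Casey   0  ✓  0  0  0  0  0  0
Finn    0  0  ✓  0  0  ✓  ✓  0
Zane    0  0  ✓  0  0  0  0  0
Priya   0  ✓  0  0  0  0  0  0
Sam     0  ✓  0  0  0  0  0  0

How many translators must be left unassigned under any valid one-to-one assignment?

3

A valid assignment of size 3: Uma–J3, Casey–J2, Finn–J7.
The set {Uma, Casey, Zane, Priya, Sam} has only 2 neighbours ({J2, J3}), so by Hall's theorem at most 3 of the 6 translators can be matched.
That matches 3 of the 6, leaving 3 unmatched; no matching can do better.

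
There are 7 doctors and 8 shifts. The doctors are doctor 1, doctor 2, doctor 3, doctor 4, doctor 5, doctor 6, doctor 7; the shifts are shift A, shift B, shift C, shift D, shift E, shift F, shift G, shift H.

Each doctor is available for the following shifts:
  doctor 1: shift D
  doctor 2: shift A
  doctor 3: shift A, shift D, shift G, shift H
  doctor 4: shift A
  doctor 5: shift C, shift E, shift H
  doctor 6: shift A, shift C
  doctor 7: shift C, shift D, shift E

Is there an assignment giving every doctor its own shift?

No

The set {doctor 2, doctor 4} has only 1 neighbour ({shift A}), so by Hall's theorem at most 6 of the 7 doctors can be matched.
Hence no matching covers every doctor.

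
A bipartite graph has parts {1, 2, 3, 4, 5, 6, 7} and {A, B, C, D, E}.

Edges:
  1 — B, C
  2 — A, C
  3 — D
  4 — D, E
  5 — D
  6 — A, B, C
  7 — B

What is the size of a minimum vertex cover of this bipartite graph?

5

The 5 edges 1–C, 2–A, 3–D, 4–E, 6–B form a matching, so any vertex cover needs at least 5 vertices (one per matched edge).
Conversely {4, A, B, C, D} meets every edge and has exactly 5 vertices, so 5 is optimal.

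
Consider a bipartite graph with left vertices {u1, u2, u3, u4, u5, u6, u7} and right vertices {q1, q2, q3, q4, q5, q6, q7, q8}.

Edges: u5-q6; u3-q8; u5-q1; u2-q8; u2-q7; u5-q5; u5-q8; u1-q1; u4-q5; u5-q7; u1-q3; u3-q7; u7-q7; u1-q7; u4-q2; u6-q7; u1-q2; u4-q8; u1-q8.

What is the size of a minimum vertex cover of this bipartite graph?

The 5 edges u1–q1, u2–q7, u3–q8, u4–q2, u5–q6 form a matching, so any vertex cover needs at least 5 vertices (one per matched edge).
Conversely {u1, u4, u5, q7, q8} meets every edge and has exactly 5 vertices, so 5 is optimal.

5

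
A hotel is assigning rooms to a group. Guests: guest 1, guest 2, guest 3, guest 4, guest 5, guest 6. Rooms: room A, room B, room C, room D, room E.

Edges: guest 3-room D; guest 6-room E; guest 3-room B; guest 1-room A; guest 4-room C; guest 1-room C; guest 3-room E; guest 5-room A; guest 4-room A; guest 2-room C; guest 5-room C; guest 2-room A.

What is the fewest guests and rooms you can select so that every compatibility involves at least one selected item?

4

{guest 3, guest 6, room A, room C} is a vertex cover of size 4: every edge has an endpoint in this set.
No smaller cover exists because guest 1–room A, guest 2–room C, guest 3–room B, guest 6–room E is a matching of size 4, and a cover must include an endpoint of each of these disjoint edges (König's theorem).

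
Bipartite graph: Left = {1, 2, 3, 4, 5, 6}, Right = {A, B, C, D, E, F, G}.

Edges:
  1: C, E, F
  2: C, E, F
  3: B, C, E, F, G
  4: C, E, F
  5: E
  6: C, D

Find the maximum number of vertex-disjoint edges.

One maximum matching: 1–F, 2–C, 3–G, 4–E, 6–D.
The set {1, 2, 4, 5} has only 3 neighbours ({C, E, F}), so by Hall's theorem at most 5 of the 6 left vertices can be matched.

5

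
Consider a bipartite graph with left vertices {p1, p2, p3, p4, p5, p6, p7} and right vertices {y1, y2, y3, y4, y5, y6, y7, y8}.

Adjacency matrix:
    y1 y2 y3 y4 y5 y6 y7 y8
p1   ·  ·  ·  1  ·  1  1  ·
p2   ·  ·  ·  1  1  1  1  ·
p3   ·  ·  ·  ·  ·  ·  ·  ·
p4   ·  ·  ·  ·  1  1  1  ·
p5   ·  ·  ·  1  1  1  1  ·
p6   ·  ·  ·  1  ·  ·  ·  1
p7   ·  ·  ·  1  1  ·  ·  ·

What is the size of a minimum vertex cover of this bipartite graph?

A maximum matching has 5 edges (e.g. p1–y4, p2–y5, p4–y6, p5–y7, p6–y8).
By König's theorem the minimum vertex cover has the same size. One such cover is {p6, y4, y5, y6, y7}.

5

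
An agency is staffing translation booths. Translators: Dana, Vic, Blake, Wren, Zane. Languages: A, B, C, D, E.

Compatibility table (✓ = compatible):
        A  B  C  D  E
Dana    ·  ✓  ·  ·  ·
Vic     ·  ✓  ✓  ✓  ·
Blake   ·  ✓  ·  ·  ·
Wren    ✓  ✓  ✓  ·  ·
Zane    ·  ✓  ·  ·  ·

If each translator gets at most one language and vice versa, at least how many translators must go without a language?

A valid assignment of size 3: Dana-B, Vic-D, Wren-C.
The set {Dana, Blake, Zane} has only 1 neighbour ({B}), so by Hall's theorem at most 3 of the 5 translators can be matched.
That matches 3 of the 5, leaving 2 unmatched; no matching can do better.

2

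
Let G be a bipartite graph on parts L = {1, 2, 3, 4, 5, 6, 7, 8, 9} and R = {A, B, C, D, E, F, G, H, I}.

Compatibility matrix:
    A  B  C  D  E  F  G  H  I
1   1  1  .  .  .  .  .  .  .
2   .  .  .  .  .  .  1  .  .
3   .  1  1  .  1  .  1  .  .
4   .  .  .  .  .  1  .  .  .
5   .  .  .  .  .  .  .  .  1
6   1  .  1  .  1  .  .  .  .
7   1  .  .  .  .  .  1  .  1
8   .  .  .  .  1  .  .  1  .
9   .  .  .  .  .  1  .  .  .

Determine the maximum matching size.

A valid assignment of size 8: 1-B, 2-G, 3-E, 4-F, 5-I, 6-C, 7-A, 8-H.
The set {4, 9} has only 1 neighbour ({F}), so by Hall's theorem at most 8 of the 9 left vertices can be matched.

8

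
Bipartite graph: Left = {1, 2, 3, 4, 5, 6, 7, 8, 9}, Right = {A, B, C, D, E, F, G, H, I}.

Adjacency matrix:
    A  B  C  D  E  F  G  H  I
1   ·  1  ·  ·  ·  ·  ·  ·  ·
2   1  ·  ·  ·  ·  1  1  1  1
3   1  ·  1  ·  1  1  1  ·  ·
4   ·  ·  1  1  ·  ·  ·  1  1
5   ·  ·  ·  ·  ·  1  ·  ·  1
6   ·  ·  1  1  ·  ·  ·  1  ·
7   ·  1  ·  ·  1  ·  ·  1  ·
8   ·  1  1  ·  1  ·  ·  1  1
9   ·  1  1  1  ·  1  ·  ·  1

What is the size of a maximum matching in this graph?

For example, pair 1-B, 2-A, 3-G, 4-D, 5-I, 6-C, 7-H, 8-E, 9-F.
This saturates every left vertex, so 9 is the maximum.

9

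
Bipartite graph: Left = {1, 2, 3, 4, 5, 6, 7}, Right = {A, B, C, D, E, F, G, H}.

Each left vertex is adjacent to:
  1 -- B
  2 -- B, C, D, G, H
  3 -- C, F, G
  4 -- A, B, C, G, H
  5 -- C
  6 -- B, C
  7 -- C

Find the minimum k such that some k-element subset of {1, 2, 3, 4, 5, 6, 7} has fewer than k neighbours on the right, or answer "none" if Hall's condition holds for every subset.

2

Take S = {5, 7}. Its neighbourhood is {C}, so |N(S)| = 1 < |S| = 2.
No single vertex violates Hall's condition since each has at least one neighbour, so 2 is the minimum.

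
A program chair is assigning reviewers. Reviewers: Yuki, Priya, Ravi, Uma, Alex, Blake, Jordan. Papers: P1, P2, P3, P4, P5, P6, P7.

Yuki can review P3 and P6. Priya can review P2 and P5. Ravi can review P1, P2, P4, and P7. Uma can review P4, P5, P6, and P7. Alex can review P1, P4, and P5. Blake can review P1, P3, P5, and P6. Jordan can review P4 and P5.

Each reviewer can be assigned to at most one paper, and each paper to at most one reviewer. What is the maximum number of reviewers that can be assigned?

7

For example, pair Yuki→P3, Priya→P2, Ravi→P4, Uma→P7, Alex→P1, Blake→P6, Jordan→P5.
All 7 reviewers are matched, so no larger matching exists.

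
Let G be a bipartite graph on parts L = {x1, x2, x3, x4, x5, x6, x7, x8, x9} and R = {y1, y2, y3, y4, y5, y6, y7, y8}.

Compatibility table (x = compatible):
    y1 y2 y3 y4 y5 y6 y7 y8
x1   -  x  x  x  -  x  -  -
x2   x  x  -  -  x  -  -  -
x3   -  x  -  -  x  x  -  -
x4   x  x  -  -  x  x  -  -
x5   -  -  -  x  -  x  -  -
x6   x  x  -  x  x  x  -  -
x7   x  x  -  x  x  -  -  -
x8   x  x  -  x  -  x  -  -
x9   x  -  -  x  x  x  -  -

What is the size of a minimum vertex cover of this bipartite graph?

The 6 edges x1–y3, x2–y2, x3–y5, x4–y1, x5–y4, x6–y6 form a matching, so any vertex cover needs at least 6 vertices (one per matched edge).
Conversely {x1, y1, y2, y4, y5, y6} meets every edge and has exactly 6 vertices, so 6 is optimal.

6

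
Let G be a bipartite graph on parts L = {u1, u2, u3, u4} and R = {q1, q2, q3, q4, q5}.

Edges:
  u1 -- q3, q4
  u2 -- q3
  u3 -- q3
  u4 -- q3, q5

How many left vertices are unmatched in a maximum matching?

One maximum matching: u1–q4, u2–q3, u4–q5.
The set {u2, u3} has only 1 neighbour ({q3}), so by Hall's theorem at most 3 of the 4 left vertices can be matched.
That matches 3 of the 4, leaving 1 unmatched; no matching can do better.

1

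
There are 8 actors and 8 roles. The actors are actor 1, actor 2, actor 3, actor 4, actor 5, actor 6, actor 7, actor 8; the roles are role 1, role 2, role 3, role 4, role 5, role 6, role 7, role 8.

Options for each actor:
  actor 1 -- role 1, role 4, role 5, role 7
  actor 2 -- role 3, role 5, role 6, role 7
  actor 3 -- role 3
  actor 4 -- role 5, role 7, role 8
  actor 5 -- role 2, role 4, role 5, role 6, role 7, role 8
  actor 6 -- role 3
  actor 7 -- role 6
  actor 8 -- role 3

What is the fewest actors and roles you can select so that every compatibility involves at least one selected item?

{actor 1, actor 2, actor 4, actor 5, actor 7, role 3} is a vertex cover of size 6: every edge has an endpoint in this set.
No smaller cover exists because actor 1–role 7, actor 2–role 5, actor 3–role 3, actor 4–role 8, actor 5–role 2, actor 7–role 6 is a matching of size 6, and a cover must include an endpoint of each of these disjoint edges (König's theorem).

6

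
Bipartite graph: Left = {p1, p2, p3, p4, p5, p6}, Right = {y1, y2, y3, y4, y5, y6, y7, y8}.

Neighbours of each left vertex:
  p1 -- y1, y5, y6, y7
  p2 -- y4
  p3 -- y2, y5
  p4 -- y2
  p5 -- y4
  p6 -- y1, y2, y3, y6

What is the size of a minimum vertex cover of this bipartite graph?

A maximum matching has 5 edges (e.g. p1–y7, p2–y4, p3–y5, p4–y2, p6–y3).
By König's theorem the minimum vertex cover has the same size. One such cover is {p1, p3, p4, p6, y4}.

5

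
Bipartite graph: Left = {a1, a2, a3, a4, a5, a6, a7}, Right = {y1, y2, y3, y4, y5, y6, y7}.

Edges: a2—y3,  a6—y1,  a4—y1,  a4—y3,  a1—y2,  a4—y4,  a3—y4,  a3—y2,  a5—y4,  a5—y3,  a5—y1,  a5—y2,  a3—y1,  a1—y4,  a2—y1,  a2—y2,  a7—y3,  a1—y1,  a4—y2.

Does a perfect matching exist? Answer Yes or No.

No

The set {a1, a2, a3, a4, a5, a6, a7} has only 4 neighbours ({y1, y2, y3, y4}), so by Hall's theorem at most 4 of the 7 left vertices can be matched.
Hence no matching covers every left vertex.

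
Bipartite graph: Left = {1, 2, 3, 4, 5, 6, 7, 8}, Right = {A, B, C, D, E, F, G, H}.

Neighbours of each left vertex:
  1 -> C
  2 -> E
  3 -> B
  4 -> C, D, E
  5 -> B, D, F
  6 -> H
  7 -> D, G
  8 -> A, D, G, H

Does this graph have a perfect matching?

Yes

For example, pair 1-C, 2-E, 3-B, 4-D, 5-F, 6-H, 7-G, 8-A.
All 8 left vertices are covered.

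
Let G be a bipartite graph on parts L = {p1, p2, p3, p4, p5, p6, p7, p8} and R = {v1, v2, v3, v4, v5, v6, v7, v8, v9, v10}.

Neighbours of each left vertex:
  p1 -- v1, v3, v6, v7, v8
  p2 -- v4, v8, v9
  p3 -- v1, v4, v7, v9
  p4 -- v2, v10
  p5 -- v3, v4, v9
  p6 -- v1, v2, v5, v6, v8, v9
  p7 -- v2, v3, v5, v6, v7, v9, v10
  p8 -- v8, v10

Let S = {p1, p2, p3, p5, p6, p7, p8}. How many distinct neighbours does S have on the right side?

10

The union of neighbours of {p1, p2, p3, p5, p6, p7, p8} is {v1, v2, v3, v4, v5, v6, v7, v8, v9, v10}, which has 10 elements.
Since |N(S)| = 10 ≥ |S| = 7, Hall's condition holds for this subset.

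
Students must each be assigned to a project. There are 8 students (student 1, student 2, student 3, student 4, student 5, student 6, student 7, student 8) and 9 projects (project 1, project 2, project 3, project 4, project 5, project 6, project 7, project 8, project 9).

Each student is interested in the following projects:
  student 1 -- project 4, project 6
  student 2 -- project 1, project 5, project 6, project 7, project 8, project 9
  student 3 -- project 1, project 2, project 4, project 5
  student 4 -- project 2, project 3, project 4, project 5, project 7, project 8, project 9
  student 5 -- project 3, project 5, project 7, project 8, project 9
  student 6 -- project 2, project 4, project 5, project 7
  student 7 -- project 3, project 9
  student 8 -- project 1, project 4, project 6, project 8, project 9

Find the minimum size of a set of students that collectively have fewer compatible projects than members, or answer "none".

A matching saturating every student exists, for instance student 1→project 6, student 2→project 8, student 3→project 1, student 4→project 2, student 5→project 7, student 6→project 4, student 7→project 3, student 8→project 9.
By Hall's marriage theorem, this means |N(S)| ≥ |S| for every subset S, so no violating subset exists.

none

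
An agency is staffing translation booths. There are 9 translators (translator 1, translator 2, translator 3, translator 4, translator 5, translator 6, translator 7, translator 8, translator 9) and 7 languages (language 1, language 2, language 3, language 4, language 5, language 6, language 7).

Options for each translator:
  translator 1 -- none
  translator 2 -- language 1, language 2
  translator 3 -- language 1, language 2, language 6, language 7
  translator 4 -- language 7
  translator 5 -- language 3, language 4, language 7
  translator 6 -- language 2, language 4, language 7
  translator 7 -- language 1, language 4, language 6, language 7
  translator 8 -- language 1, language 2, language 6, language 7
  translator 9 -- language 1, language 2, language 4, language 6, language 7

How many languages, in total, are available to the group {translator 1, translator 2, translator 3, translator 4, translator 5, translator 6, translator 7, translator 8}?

6

The union of neighbours of {translator 1, translator 2, translator 3, translator 4, translator 5, translator 6, translator 7, translator 8} is {language 1, language 2, language 3, language 4, language 6, language 7}, which has 6 elements.
Since |N(S)| = 6 < |S| = 8, Hall's condition fails for this subset.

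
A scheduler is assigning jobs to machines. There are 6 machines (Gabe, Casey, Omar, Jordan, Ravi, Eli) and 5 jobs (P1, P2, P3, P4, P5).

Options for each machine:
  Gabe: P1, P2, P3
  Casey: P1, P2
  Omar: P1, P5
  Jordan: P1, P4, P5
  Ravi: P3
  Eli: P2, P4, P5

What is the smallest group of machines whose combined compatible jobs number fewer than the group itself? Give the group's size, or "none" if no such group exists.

Take S = {Gabe, Casey, Omar, Jordan, Ravi, Eli}. Its neighbourhood is {P1, P2, P3, P4, P5}, so |N(S)| = 5 < |S| = 6.
Every subset of size less than 6 has at least as many neighbours as members, so 6 is the minimum.

6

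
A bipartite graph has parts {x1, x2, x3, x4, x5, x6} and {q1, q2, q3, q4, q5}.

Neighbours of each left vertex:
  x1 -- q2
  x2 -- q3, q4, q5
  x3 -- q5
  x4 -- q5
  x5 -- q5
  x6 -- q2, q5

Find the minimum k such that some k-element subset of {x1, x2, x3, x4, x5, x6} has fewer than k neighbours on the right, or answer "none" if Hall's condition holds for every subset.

2

Take S = {x3, x4}. Its neighbourhood is {q5}, so |N(S)| = 1 < |S| = 2.
No single vertex violates Hall's condition since each has at least one neighbour, so 2 is the minimum.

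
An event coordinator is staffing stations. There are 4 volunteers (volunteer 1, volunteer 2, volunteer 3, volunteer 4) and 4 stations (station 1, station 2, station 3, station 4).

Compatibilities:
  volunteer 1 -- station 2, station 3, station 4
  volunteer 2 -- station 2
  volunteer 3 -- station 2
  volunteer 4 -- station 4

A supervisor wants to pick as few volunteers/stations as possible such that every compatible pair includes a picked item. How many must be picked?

3

The 3 edges volunteer 1–station 3, volunteer 2–station 2, volunteer 4–station 4 form a matching, so any vertex cover needs at least 3 vertices (one per matched edge).
Conversely {volunteer 1, volunteer 4, station 2} meets every edge and has exactly 3 vertices, so 3 is optimal.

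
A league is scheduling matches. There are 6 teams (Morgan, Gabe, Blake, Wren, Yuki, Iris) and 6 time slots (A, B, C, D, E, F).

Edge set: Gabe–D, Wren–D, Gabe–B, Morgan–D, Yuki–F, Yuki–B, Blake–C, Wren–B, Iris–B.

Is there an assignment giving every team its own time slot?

The set {Morgan, Gabe, Wren, Iris} has only 2 neighbours ({B, D}), so by Hall's theorem at most 4 of the 6 teams can be matched.
Hence no matching covers every team.

No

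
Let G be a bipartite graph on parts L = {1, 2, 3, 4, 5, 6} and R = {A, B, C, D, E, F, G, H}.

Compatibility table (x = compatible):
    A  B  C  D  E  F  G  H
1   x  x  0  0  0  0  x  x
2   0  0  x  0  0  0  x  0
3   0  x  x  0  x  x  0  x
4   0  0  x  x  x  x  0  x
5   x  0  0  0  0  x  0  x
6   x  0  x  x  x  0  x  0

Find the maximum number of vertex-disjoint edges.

One maximum matching: 1–B, 2–C, 3–H, 4–E, 5–F, 6–G.
All 6 left vertices are matched, so no larger matching exists.

6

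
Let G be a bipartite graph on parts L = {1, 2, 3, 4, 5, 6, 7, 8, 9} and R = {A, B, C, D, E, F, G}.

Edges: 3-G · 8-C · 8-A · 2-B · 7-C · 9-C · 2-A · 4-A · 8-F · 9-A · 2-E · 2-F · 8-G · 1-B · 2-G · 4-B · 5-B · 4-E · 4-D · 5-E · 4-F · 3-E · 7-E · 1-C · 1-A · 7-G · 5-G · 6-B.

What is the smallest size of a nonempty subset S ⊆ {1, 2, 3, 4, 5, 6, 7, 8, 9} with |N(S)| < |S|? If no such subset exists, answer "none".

6

Take S = {1, 3, 5, 6, 7, 9}. Its neighbourhood is {A, B, C, E, G}, so |N(S)| = 5 < |S| = 6.
Every subset of size less than 6 has at least as many neighbours as members, so 6 is the minimum.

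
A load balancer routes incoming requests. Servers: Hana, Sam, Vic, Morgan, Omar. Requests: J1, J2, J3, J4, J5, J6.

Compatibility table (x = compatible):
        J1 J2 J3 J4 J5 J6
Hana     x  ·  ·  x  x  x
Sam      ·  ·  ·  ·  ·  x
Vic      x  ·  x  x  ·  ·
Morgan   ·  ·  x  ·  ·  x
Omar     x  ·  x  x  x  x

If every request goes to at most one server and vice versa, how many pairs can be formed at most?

5

One maximum matching: Hana-J5, Sam-J6, Vic-J4, Morgan-J3, Omar-J1.
All 5 servers are matched, so no larger matching exists.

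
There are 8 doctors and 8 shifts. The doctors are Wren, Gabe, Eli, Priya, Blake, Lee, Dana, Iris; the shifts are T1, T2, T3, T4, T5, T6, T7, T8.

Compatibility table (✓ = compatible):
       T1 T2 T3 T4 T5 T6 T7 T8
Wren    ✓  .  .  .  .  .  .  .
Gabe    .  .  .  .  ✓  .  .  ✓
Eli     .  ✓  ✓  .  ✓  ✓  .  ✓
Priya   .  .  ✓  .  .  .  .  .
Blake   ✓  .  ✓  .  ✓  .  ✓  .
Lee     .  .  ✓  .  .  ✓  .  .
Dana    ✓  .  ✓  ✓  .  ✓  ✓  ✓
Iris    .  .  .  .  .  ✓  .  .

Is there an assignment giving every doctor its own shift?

The set {Priya, Lee, Iris} has only 2 neighbours ({T3, T6}), so by Hall's theorem at most 7 of the 8 doctors can be matched.
Hence no matching covers every doctor.

No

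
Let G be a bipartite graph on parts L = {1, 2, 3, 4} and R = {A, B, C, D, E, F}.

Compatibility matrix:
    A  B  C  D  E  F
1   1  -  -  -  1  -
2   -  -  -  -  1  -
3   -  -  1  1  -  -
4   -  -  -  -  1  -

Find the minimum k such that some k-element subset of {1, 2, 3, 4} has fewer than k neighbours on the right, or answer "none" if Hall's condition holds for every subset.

2

Take S = {2, 4}. Its neighbourhood is {E}, so |N(S)| = 1 < |S| = 2.
No single vertex violates Hall's condition since each has at least one neighbour, so 2 is the minimum.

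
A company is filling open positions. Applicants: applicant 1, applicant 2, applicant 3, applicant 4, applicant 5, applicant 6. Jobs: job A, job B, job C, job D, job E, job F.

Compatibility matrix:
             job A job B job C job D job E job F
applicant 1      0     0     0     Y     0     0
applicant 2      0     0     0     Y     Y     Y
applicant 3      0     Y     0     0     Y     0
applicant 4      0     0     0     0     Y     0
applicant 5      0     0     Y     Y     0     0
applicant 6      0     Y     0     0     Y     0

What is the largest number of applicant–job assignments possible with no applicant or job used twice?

5

One maximum matching: applicant 1→job D, applicant 2→job F, applicant 3→job B, applicant 4→job E, applicant 5→job C.
The set {applicant 3, applicant 4, applicant 6} has only 2 neighbours ({job B, job E}), so by Hall's theorem at most 5 of the 6 applicants can be matched.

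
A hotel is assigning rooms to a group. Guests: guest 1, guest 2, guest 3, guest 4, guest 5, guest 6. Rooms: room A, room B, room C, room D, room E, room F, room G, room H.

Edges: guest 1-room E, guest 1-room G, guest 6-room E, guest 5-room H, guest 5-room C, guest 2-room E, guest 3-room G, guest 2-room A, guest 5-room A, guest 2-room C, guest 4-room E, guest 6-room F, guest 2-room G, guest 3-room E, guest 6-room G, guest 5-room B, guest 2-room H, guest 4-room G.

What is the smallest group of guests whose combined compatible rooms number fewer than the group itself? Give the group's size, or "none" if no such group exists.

3

Take S = {guest 1, guest 3, guest 4}. Its neighbourhood is {room E, room G}, so |N(S)| = 2 < |S| = 3.
Every subset of size less than 3 has at least as many neighbours as members, so 3 is the minimum.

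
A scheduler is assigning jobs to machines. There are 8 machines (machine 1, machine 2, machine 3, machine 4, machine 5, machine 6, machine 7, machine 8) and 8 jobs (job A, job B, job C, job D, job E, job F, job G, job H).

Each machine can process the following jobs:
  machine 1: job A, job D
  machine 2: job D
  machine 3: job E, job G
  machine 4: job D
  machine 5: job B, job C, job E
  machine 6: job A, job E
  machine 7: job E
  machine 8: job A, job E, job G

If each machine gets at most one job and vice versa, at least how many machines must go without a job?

3

For example, pair machine 1-job A, machine 2-job D, machine 3-job G, machine 5-job B, machine 6-job E.
The set {machine 1, machine 2, machine 3, machine 4, machine 6, machine 7, machine 8} has only 4 neighbours ({job A, job D, job E, job G}), so by Hall's theorem at most 5 of the 8 machines can be matched.
That matches 5 of the 8, leaving 3 unmatched; no matching can do better.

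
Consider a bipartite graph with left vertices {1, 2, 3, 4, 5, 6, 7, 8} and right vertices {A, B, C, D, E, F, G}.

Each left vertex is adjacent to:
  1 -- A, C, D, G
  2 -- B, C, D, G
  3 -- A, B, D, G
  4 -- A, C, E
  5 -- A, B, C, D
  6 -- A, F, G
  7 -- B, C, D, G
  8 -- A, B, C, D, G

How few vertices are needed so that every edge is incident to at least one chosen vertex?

7

A maximum matching has 7 edges (e.g. 1–A, 2–G, 3–D, 4–E, 5–C, 6–F, 7–B).
By König's theorem the minimum vertex cover has the same size. One such cover is {4, 6, A, B, C, D, G}.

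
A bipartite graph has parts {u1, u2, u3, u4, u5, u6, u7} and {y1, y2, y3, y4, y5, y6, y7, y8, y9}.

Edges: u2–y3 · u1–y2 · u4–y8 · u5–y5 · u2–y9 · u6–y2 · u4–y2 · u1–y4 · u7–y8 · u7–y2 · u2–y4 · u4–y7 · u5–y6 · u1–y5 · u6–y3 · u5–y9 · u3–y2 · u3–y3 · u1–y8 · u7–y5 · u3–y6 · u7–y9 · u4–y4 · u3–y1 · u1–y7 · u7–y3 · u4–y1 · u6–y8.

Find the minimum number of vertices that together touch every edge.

The 7 edges u1–y7, u2–y4, u3–y2, u4–y1, u5–y6, u6–y8, u7–y3 form a matching, so any vertex cover needs at least 7 vertices (one per matched edge).
Conversely {u1, u2, u3, u4, u5, u6, u7} meets every edge and has exactly 7 vertices, so 7 is optimal.

7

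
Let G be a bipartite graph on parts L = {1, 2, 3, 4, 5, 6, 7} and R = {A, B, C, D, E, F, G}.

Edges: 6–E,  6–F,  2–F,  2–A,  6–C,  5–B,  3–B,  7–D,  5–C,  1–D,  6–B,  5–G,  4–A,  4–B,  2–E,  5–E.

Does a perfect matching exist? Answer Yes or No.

The set {1, 7} has only 1 neighbour ({D}), so by Hall's theorem at most 6 of the 7 left vertices can be matched.
Hence no matching covers every left vertex.

No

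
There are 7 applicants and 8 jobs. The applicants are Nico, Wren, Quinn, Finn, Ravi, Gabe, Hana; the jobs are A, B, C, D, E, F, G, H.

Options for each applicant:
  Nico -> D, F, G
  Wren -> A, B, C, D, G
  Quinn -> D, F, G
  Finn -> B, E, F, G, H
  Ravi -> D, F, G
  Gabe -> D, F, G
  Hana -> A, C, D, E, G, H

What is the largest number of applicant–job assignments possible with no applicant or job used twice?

One maximum matching: Nico–G, Wren–B, Quinn–D, Finn–E, Ravi–F, Hana–A.
The set {Nico, Quinn, Ravi, Gabe} has only 3 neighbours ({D, F, G}), so by Hall's theorem at most 6 of the 7 applicants can be matched.

6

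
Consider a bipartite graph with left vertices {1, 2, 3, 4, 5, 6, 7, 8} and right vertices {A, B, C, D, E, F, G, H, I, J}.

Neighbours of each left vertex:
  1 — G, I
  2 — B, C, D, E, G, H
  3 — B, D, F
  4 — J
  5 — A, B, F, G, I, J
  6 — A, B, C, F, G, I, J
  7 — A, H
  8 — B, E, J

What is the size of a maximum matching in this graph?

One maximum matching: 1–I, 2–E, 3–F, 4–J, 5–A, 6–G, 7–H, 8–B.
All 8 left vertices are matched, so no larger matching exists.

8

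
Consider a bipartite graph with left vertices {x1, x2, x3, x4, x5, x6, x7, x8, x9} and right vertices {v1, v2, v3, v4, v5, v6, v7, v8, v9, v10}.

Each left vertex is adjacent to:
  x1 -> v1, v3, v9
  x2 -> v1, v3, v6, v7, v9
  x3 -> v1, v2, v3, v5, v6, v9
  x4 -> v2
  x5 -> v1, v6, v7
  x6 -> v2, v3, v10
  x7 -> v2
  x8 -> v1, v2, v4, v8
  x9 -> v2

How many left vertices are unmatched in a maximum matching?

One maximum matching: x1→v9, x2→v6, x3→v3, x4→v2, x5→v7, x6→v10, x8→v1.
The set {x4, x7, x9} has only 1 neighbour ({v2}), so by Hall's theorem at most 7 of the 9 left vertices can be matched.
That matches 7 of the 9, leaving 2 unmatched; no matching can do better.

2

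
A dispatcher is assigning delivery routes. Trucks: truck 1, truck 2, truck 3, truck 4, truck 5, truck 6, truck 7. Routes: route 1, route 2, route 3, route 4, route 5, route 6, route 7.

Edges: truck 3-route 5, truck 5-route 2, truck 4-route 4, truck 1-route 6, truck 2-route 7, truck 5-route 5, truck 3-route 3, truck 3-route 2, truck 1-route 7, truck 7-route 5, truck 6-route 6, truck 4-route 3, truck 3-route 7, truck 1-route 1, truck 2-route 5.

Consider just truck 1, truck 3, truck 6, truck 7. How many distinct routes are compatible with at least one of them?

6

The union of neighbours of {truck 1, truck 3, truck 6, truck 7} is {route 1, route 2, route 3, route 5, route 6, route 7}, which has 6 elements.
Since |N(S)| = 6 ≥ |S| = 4, Hall's condition holds for this subset.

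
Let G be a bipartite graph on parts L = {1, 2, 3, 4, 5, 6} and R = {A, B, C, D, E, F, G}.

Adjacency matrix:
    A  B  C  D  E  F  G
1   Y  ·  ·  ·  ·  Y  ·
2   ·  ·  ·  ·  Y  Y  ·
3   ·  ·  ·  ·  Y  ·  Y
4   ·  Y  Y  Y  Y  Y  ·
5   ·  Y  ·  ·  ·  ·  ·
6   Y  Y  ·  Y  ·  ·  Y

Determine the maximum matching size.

A valid assignment of size 6: 1-A, 2-F, 3-E, 4-D, 5-B, 6-G.
All 6 left vertices are matched, so no larger matching exists.

6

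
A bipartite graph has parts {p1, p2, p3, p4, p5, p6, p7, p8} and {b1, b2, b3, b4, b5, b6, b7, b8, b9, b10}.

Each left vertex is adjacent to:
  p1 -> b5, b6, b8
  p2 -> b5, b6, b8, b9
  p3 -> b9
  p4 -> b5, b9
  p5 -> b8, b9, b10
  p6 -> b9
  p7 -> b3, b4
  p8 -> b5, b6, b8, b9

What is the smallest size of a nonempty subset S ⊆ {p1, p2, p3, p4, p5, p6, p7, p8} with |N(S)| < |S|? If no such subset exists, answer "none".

Take S = {p3, p6}. Its neighbourhood is {b9}, so |N(S)| = 1 < |S| = 2.
No single vertex violates Hall's condition since each has at least one neighbour, so 2 is the minimum.

2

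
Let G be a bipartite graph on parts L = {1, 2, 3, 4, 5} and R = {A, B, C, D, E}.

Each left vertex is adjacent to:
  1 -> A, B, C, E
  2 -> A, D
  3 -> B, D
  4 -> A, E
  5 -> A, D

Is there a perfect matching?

Yes

One maximum matching: 1-C, 2-A, 3-B, 4-E, 5-D.
Every left vertex is matched, so this is a perfect matching.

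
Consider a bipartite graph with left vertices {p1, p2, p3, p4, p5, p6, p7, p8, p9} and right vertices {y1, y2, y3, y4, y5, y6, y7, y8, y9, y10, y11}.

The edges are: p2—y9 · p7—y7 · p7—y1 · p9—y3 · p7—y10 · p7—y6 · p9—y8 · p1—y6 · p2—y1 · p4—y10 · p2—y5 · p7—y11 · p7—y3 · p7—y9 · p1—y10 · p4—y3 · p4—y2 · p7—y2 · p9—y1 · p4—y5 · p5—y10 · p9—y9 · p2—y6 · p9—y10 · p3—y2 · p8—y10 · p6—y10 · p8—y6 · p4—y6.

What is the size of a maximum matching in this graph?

7

A valid assignment of size 7: p1→y6, p2→y1, p3→y2, p4→y5, p5→y10, p7→y7, p9→y3.
The set {p1, p5, p6, p8} has only 2 neighbours ({y10, y6}), so by Hall's theorem at most 7 of the 9 left vertices can be matched.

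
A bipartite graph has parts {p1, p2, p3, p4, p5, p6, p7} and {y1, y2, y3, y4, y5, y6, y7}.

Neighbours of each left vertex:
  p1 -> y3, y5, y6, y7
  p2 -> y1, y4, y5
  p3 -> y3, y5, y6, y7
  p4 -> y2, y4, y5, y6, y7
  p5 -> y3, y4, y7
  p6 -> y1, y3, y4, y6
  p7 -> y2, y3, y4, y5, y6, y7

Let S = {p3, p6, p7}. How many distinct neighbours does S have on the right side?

7

The union of neighbours of {p3, p6, p7} is {y1, y2, y3, y4, y5, y6, y7}, which has 7 elements.
Since |N(S)| = 7 ≥ |S| = 3, Hall's condition holds for this subset.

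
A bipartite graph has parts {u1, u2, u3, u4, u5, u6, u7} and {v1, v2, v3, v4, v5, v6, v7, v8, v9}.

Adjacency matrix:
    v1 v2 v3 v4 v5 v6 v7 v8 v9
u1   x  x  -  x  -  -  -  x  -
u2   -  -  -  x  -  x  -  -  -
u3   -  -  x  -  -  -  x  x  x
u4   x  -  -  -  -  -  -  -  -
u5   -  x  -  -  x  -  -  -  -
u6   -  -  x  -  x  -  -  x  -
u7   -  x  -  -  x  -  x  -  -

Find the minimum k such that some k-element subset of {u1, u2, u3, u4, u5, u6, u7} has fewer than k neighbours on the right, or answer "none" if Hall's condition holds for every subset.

none

A matching saturating every left vertex exists, for instance u1→v4, u2→v6, u3→v7, u4→v1, u5→v5, u6→v8, u7→v2.
By Hall's marriage theorem, this means |N(S)| ≥ |S| for every subset S, so no violating subset exists.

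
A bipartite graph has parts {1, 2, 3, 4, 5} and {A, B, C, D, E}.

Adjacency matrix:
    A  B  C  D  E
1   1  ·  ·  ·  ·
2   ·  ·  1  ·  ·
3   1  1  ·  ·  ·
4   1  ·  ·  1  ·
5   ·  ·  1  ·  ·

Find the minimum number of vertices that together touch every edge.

4

A maximum matching has 4 edges (e.g. 1–A, 2–C, 3–B, 4–D).
By König's theorem the minimum vertex cover has the same size. One such cover is {1, 3, 4, C}.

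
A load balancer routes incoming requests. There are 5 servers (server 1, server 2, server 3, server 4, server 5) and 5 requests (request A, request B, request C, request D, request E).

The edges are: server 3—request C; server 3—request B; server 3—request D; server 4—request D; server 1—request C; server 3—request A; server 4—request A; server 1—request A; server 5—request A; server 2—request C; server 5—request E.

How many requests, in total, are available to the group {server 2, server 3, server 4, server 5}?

5

The union of neighbours of {server 2, server 3, server 4, server 5} is {request A, request B, request C, request D, request E}, which has 5 elements.
Since |N(S)| = 5 ≥ |S| = 4, Hall's condition holds for this subset.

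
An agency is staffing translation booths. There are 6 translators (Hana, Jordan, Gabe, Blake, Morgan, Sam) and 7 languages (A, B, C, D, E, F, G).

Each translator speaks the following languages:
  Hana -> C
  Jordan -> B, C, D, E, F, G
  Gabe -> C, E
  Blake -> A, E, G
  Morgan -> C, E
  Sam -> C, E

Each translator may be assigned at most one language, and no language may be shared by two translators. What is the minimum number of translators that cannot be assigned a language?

A valid assignment of size 4: Hana→C, Jordan→B, Gabe→E, Blake→G.
The set {Hana, Gabe, Morgan, Sam} has only 2 neighbours ({C, E}), so by Hall's theorem at most 4 of the 6 translators can be matched.
That matches 4 of the 6, leaving 2 unmatched; no matching can do better.

2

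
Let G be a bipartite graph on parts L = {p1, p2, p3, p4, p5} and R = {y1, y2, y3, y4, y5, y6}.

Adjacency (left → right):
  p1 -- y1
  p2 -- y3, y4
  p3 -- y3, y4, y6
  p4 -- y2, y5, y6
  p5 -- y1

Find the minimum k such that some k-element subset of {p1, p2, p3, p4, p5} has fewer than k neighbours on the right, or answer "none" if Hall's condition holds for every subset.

2

Take S = {p1, p5}. Its neighbourhood is {y1}, so |N(S)| = 1 < |S| = 2.
No single vertex violates Hall's condition since each has at least one neighbour, so 2 is the minimum.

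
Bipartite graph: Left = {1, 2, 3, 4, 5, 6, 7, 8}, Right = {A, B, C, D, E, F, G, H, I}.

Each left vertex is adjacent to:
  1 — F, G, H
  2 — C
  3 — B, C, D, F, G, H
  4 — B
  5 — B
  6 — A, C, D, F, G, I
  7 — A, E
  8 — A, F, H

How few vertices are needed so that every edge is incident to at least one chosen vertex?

A maximum matching has 7 edges (e.g. 1–G, 2–C, 3–H, 4–B, 6–A, 7–E, 8–F).
By König's theorem the minimum vertex cover has the same size. One such cover is {1, 2, 3, 6, 7, 8, B}.

7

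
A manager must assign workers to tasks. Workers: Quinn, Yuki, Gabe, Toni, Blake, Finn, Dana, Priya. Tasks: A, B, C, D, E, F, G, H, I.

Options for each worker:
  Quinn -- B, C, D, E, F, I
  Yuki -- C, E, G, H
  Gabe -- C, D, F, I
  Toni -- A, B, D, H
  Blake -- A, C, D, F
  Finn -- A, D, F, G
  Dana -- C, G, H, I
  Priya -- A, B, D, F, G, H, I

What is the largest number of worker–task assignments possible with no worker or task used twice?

8

A valid assignment of size 8: Quinn→B, Yuki→E, Gabe→I, Toni→D, Blake→C, Finn→F, Dana→H, Priya→G.
This saturates every worker, so 8 is the maximum.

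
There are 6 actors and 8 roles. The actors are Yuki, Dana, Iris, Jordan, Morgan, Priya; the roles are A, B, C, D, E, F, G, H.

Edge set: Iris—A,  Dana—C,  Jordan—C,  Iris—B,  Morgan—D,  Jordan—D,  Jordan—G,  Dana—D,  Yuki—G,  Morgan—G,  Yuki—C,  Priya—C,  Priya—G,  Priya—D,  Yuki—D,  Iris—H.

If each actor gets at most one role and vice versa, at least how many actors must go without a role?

2

A valid assignment of size 4: Yuki→C, Dana→D, Iris→B, Jordan→G.
The set {Yuki, Dana, Jordan, Morgan, Priya} has only 3 neighbours ({C, D, G}), so by Hall's theorem at most 4 of the 6 actors can be matched.
That matches 4 of the 6, leaving 2 unmatched; no matching can do better.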